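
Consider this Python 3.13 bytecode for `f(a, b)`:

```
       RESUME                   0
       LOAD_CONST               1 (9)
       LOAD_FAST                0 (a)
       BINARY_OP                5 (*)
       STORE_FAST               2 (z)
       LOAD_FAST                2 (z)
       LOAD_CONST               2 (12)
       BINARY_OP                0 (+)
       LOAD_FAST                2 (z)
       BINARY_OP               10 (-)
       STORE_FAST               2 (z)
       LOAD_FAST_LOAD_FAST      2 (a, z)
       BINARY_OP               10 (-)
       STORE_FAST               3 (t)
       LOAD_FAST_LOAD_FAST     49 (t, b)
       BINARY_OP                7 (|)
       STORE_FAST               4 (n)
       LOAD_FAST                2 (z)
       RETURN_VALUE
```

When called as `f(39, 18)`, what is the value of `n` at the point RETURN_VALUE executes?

LOAD_CONST → push 9. Stack: [9]
LOAD_FAST a → push 39. Stack: [9, 39]
BINARY_OP * → 9 * 39 = 351. Stack: [351]
STORE_FAST z → z=351. Stack: []
LOAD_FAST z → push 351. Stack: [351]
LOAD_CONST → push 12. Stack: [351, 12]
BINARY_OP + → 351 + 12 = 363. Stack: [363]
LOAD_FAST z → push 351. Stack: [363, 351]
BINARY_OP - → 363 - 351 = 12. Stack: [12]
STORE_FAST z → z=12. Stack: []
LOAD_FAST_LOAD_FAST a,z → push 39,12. Stack: [39, 12]
BINARY_OP - → 39 - 12 = 27. Stack: [27]
STORE_FAST t → t=27. Stack: []
LOAD_FAST_LOAD_FAST t,b → push 27,18. Stack: [27, 18]
BINARY_OP | → 27 | 18 = 27. Stack: [27]
STORE_FAST n → n=27. Stack: []
LOAD_FAST z → push 12. Stack: [12]
RETURN_VALUE → return 12.

27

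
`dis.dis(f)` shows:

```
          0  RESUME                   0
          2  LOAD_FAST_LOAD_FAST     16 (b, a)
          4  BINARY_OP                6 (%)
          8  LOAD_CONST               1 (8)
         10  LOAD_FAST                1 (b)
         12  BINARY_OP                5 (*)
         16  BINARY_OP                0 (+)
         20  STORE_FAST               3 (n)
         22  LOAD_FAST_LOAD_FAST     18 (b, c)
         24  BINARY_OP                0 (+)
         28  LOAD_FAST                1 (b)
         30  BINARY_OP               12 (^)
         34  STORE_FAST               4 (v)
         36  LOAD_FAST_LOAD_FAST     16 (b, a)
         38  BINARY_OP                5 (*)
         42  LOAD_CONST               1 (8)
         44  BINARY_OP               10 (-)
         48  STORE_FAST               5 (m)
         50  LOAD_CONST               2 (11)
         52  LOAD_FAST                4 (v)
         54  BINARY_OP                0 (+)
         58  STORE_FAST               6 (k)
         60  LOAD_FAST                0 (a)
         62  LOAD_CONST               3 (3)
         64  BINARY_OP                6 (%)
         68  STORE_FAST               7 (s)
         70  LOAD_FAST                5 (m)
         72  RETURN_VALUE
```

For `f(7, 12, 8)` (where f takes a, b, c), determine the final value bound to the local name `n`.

LOAD_FAST_LOAD_FAST b,a → push 12,7. Stack: [12, 7]
BINARY_OP % → 12 % 7 = 5. Stack: [5]
LOAD_CONST → push 8. Stack: [5, 8]
LOAD_FAST b → push 12. Stack: [5, 8, 12]
BINARY_OP * → 8 * 12 = 96. Stack: [5, 96]
BINARY_OP + → 5 + 96 = 101. Stack: [101]
STORE_FAST n → n=101. Stack: []
LOAD_FAST_LOAD_FAST b,c → push 12,8. Stack: [12, 8]
BINARY_OP + → 12 + 8 = 20. Stack: [20]
LOAD_FAST b → push 12. Stack: [20, 12]
BINARY_OP ^ → 20 ^ 12 = 24. Stack: [24]
STORE_FAST v → v=24. Stack: []
LOAD_FAST_LOAD_FAST b,a → push 12,7. Stack: [12, 7]
BINARY_OP * → 12 * 7 = 84. Stack: [84]
LOAD_CONST → push 8. Stack: [84, 8]
BINARY_OP - → 84 - 8 = 76. Stack: [76]
STORE_FAST m → m=76. Stack: []
LOAD_CONST → push 11. Stack: [11]
LOAD_FAST v → push 24. Stack: [11, 24]
BINARY_OP + → 11 + 24 = 35. Stack: [35]
STORE_FAST k → k=35. Stack: []
LOAD_FAST a → push 7. Stack: [7]
LOAD_CONST → push 3. Stack: [7, 3]
BINARY_OP % → 7 % 3 = 1. Stack: [1]
STORE_FAST s → s=1. Stack: []
LOAD_FAST m → push 76. Stack: [76]
RETURN_VALUE → return 76.

101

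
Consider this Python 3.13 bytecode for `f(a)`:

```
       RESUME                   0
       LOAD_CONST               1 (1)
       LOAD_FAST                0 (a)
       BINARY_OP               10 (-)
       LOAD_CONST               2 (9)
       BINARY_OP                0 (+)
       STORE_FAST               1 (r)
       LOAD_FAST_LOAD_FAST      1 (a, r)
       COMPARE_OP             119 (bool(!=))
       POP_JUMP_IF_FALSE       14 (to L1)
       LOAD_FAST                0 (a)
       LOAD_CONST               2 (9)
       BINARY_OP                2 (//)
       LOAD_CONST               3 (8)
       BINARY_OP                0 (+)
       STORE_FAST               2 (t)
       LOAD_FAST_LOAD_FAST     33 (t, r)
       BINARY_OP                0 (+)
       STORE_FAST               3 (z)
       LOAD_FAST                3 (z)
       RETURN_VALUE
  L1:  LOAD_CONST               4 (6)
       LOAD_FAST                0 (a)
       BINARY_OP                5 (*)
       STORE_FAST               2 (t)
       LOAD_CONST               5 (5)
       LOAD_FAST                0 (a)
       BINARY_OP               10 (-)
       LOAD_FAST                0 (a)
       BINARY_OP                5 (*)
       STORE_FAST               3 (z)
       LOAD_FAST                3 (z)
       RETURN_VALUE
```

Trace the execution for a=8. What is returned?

10

LOAD_CONST → push 1. Stack: [1]
LOAD_FAST a → push 8. Stack: [1, 8]
BINARY_OP - → 1 - 8 = -7. Stack: [-7]
LOAD_CONST → push 9. Stack: [-7, 9]
BINARY_OP + → -7 + 9 = 2. Stack: [2]
STORE_FAST r → r=2. Stack: []
LOAD_FAST_LOAD_FAST a,r → push 8,2. Stack: [8, 2]
COMPARE_OP bool(!=) → 8 vs 2 = True. Stack: [True]
POP_JUMP_IF_FALSE → pop True; no jump. Stack: []
LOAD_FAST a → push 8. Stack: [8]
LOAD_CONST → push 9. Stack: [8, 9]
BINARY_OP // → 8 // 9 = 0. Stack: [0]
LOAD_CONST → push 8. Stack: [0, 8]
BINARY_OP + → 0 + 8 = 8. Stack: [8]
STORE_FAST t → t=8. Stack: []
LOAD_FAST_LOAD_FAST t,r → push 8,2. Stack: [8, 2]
BINARY_OP + → 8 + 2 = 10. Stack: [10]
STORE_FAST z → z=10. Stack: []
LOAD_FAST z → push 10. Stack: [10]
RETURN_VALUE → return 10.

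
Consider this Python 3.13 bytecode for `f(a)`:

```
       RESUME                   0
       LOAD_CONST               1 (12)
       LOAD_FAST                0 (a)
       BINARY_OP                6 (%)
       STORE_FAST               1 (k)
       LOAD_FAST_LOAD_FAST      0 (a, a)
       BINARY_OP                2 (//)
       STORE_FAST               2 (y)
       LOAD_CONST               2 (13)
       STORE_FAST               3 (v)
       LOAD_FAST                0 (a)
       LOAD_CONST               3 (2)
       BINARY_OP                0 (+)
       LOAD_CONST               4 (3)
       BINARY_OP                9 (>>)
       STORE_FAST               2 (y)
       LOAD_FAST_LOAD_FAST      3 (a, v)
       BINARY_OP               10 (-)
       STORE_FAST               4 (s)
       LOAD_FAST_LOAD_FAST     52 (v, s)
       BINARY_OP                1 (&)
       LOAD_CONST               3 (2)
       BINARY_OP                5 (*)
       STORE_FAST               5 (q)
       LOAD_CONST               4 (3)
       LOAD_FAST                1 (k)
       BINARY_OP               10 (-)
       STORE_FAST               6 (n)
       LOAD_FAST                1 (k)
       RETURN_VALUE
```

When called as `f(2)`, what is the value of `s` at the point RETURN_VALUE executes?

LOAD_CONST → push 12. Stack: [12]
LOAD_FAST a → push 2. Stack: [12, 2]
BINARY_OP % → 12 % 2 = 0. Stack: [0]
STORE_FAST k → k=0. Stack: []
LOAD_FAST_LOAD_FAST a,a → push 2,2. Stack: [2, 2]
BINARY_OP // → 2 // 2 = 1. Stack: [1]
STORE_FAST y → y=1. Stack: []
LOAD_CONST → push 13. Stack: [13]
STORE_FAST v → v=13. Stack: []
LOAD_FAST a → push 2. Stack: [2]
LOAD_CONST → push 2. Stack: [2, 2]
BINARY_OP + → 2 + 2 = 4. Stack: [4]
LOAD_CONST → push 3. Stack: [4, 3]
BINARY_OP >> → 4 >> 3 = 0. Stack: [0]
STORE_FAST y → y=0. Stack: []
LOAD_FAST_LOAD_FAST a,v → push 2,13. Stack: [2, 13]
BINARY_OP - → 2 - 13 = -11. Stack: [-11]
STORE_FAST s → s=-11. Stack: []
LOAD_FAST_LOAD_FAST v,s → push 13,-11. Stack: [13, -11]
BINARY_OP & → 13 & -11 = 5. Stack: [5]
LOAD_CONST → push 2. Stack: [5, 2]
BINARY_OP * → 5 * 2 = 10. Stack: [10]
STORE_FAST q → q=10. Stack: []
LOAD_CONST → push 3. Stack: [3]
LOAD_FAST k → push 0. Stack: [3, 0]
BINARY_OP - → 3 - 0 = 3. Stack: [3]
STORE_FAST n → n=3. Stack: []
LOAD_FAST k → push 0. Stack: [0]
RETURN_VALUE → return 0.

-11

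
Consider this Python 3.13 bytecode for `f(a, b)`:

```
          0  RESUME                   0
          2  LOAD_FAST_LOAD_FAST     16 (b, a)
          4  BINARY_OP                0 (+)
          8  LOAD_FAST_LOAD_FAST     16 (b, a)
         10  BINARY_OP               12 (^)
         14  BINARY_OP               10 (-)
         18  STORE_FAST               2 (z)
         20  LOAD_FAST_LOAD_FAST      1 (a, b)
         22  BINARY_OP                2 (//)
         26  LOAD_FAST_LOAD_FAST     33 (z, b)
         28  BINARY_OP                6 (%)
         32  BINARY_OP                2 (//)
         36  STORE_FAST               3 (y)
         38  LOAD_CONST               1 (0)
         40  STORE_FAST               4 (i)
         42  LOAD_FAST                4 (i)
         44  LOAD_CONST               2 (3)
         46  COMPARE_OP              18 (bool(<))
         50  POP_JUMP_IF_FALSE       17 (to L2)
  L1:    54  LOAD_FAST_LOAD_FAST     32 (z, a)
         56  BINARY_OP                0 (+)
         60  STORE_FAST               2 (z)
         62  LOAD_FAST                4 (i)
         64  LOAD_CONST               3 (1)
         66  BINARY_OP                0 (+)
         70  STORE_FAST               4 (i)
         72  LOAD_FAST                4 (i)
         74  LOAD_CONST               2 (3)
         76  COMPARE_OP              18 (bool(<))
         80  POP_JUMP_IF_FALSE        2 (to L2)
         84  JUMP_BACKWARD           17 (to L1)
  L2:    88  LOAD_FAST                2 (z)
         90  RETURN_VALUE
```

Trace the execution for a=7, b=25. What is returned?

LOAD_FAST_LOAD_FAST b,a → push 25,7. Stack: [25, 7]
BINARY_OP + → 25 + 7 = 32. Stack: [32]
LOAD_FAST_LOAD_FAST b,a → push 25,7. Stack: [32, 25, 7]
BINARY_OP ^ → 25 ^ 7 = 30. Stack: [32, 30]
BINARY_OP - → 32 - 30 = 2. Stack: [2]
STORE_FAST z → z=2. Stack: []
LOAD_FAST_LOAD_FAST a,b → push 7,25. Stack: [7, 25]
BINARY_OP // → 7 // 25 = 0. Stack: [0]
LOAD_FAST_LOAD_FAST z,b → push 2,25. Stack: [0, 2, 25]
BINARY_OP % → 2 % 25 = 2. Stack: [0, 2]
BINARY_OP // → 0 // 2 = 0. Stack: [0]
STORE_FAST y → y=0. Stack: []
LOAD_CONST → push 0. Stack: [0]
STORE_FAST i → i=0. Stack: []
LOAD_FAST i → push 0. Stack: [0]
LOAD_CONST → push 3. Stack: [0, 3]
COMPARE_OP bool(<) → 0 vs 3 = True. Stack: [True]
POP_JUMP_IF_FALSE → pop True; no jump. Stack: []
LOAD_FAST_LOAD_FAST z,a → push 2,7. Stack: [2, 7]
BINARY_OP + → 2 + 7 = 9. Stack: [9]
STORE_FAST z → z=9. Stack: []
LOAD_FAST i → push 0. Stack: [0]
LOAD_CONST → push 1. Stack: [0, 1]
BINARY_OP + → 0 + 1 = 1. Stack: [1]
STORE_FAST i → i=1. Stack: []
LOAD_FAST i → push 1. Stack: [1]
LOAD_CONST → push 3. Stack: [1, 3]
COMPARE_OP bool(<) → 1 vs 3 = True. Stack: [True]
POP_JUMP_IF_FALSE → pop True; no jump. Stack: []
LOAD_FAST_LOAD_FAST z,a → push 9,7. Stack: [9, 7]
BINARY_OP + → 9 + 7 = 16. Stack: [16]
STORE_FAST z → z=16. Stack: []
LOAD_FAST i → push 1. Stack: [1]
LOAD_CONST → push 1. Stack: [1, 1]
BINARY_OP + → 1 + 1 = 2. Stack: [2]
STORE_FAST i → i=2. Stack: []
LOAD_FAST i → push 2. Stack: [2]
LOAD_CONST → push 3. Stack: [2, 3]
COMPARE_OP bool(<) → 2 vs 3 = True. Stack: [True]
POP_JUMP_IF_FALSE → pop True; no jump. Stack: []
LOAD_FAST_LOAD_FAST z,a → push 16,7. Stack: [16, 7]
BINARY_OP + → 16 + 7 = 23. Stack: [23]
STORE_FAST z → z=23. Stack: []
LOAD_FAST i → push 2. Stack: [2]
LOAD_CONST → push 1. Stack: [2, 1]
BINARY_OP + → 2 + 1 = 3. Stack: [3]
STORE_FAST i → i=3. Stack: []
LOAD_FAST i → push 3. Stack: [3]
LOAD_CONST → push 3. Stack: [3, 3]
COMPARE_OP bool(<) → 3 vs 3 = False. Stack: [False]
POP_JUMP_IF_FALSE → pop False; jump. Stack: []
LOAD_FAST z → push 23. Stack: [23]
RETURN_VALUE → return 23.

23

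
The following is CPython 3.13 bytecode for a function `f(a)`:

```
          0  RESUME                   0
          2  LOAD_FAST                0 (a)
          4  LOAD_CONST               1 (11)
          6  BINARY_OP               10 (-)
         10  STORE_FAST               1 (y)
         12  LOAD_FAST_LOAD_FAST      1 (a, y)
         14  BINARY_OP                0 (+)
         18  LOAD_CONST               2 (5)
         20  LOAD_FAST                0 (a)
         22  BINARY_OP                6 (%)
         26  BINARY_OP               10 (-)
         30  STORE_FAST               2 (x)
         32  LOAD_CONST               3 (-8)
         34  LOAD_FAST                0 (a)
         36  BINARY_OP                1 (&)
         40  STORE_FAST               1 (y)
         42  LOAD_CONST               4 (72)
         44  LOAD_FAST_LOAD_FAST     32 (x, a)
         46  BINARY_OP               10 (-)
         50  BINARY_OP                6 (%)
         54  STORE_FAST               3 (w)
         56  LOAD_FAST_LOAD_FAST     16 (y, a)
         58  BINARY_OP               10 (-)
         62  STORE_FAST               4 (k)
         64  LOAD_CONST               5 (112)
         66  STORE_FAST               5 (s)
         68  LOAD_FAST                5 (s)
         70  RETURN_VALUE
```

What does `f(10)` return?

LOAD_FAST a → push 10. Stack: [10]
LOAD_CONST → push 11. Stack: [10, 11]
BINARY_OP - → 10 - 11 = -1. Stack: [-1]
STORE_FAST y → y=-1. Stack: []
LOAD_FAST_LOAD_FAST a,y → push 10,-1. Stack: [10, -1]
BINARY_OP + → 10 + -1 = 9. Stack: [9]
LOAD_CONST → push 5. Stack: [9, 5]
LOAD_FAST a → push 10. Stack: [9, 5, 10]
BINARY_OP % → 5 % 10 = 5. Stack: [9, 5]
BINARY_OP - → 9 - 5 = 4. Stack: [4]
STORE_FAST x → x=4. Stack: []
LOAD_CONST → push -8. Stack: [-8]
LOAD_FAST a → push 10. Stack: [-8, 10]
BINARY_OP & → -8 & 10 = 8. Stack: [8]
STORE_FAST y → y=8. Stack: []
LOAD_CONST → push 72. Stack: [72]
LOAD_FAST_LOAD_FAST x,a → push 4,10. Stack: [72, 4, 10]
BINARY_OP - → 4 - 10 = -6. Stack: [72, -6]
BINARY_OP % → 72 % -6 = 0. Stack: [0]
STORE_FAST w → w=0. Stack: []
LOAD_FAST_LOAD_FAST y,a → push 8,10. Stack: [8, 10]
BINARY_OP - → 8 - 10 = -2. Stack: [-2]
STORE_FAST k → k=-2. Stack: []
LOAD_CONST → push 112. Stack: [112]
STORE_FAST s → s=112. Stack: []
LOAD_FAST s → push 112. Stack: [112]
RETURN_VALUE → return 112.

112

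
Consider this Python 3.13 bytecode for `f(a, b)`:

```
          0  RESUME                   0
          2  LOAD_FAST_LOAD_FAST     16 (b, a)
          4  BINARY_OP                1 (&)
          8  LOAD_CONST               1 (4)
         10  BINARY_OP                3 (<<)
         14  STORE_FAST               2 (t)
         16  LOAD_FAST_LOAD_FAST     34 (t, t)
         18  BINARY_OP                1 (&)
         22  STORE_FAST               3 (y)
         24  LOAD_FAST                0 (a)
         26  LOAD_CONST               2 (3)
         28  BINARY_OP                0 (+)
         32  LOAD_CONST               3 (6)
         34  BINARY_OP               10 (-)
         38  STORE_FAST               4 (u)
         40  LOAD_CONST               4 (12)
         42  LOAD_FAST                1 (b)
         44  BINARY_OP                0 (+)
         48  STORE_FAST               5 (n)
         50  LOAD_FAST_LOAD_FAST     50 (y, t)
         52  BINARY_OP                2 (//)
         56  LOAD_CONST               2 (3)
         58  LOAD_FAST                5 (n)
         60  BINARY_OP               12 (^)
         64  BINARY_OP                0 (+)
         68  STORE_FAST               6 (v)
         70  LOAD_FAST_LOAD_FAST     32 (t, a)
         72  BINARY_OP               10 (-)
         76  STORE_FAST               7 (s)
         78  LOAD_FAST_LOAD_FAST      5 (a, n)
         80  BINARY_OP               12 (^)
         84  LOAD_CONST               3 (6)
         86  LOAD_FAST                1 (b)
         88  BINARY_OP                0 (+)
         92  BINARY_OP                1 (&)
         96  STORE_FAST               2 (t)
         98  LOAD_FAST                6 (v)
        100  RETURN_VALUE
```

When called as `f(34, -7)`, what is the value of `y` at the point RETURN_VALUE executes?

512

LOAD_FAST_LOAD_FAST b,a → push -7,34. Stack: [-7, 34]
BINARY_OP & → -7 & 34 = 32. Stack: [32]
LOAD_CONST → push 4. Stack: [32, 4]
BINARY_OP << → 32 << 4 = 512. Stack: [512]
STORE_FAST t → t=512. Stack: []
LOAD_FAST_LOAD_FAST t,t → push 512,512. Stack: [512, 512]
BINARY_OP & → 512 & 512 = 512. Stack: [512]
STORE_FAST y → y=512. Stack: []
LOAD_FAST a → push 34. Stack: [34]
LOAD_CONST → push 3. Stack: [34, 3]
BINARY_OP + → 34 + 3 = 37. Stack: [37]
LOAD_CONST → push 6. Stack: [37, 6]
BINARY_OP - → 37 - 6 = 31. Stack: [31]
STORE_FAST u → u=31. Stack: []
LOAD_CONST → push 12. Stack: [12]
LOAD_FAST b → push -7. Stack: [12, -7]
BINARY_OP + → 12 + -7 = 5. Stack: [5]
STORE_FAST n → n=5. Stack: []
LOAD_FAST_LOAD_FAST y,t → push 512,512. Stack: [512, 512]
BINARY_OP // → 512 // 512 = 1. Stack: [1]
LOAD_CONST → push 3. Stack: [1, 3]
LOAD_FAST n → push 5. Stack: [1, 3, 5]
BINARY_OP ^ → 3 ^ 5 = 6. Stack: [1, 6]
BINARY_OP + → 1 + 6 = 7. Stack: [7]
STORE_FAST v → v=7. Stack: []
LOAD_FAST_LOAD_FAST t,a → push 512,34. Stack: [512, 34]
BINARY_OP - → 512 - 34 = 478. Stack: [478]
STORE_FAST s → s=478. Stack: []
LOAD_FAST_LOAD_FAST a,n → push 34,5. Stack: [34, 5]
BINARY_OP ^ → 34 ^ 5 = 39. Stack: [39]
LOAD_CONST → push 6. Stack: [39, 6]
LOAD_FAST b → push -7. Stack: [39, 6, -7]
BINARY_OP + → 6 + -7 = -1. Stack: [39, -1]
BINARY_OP & → 39 & -1 = 39. Stack: [39]
STORE_FAST t → t=39. Stack: []
LOAD_FAST v → push 7. Stack: [7]
RETURN_VALUE → return 7.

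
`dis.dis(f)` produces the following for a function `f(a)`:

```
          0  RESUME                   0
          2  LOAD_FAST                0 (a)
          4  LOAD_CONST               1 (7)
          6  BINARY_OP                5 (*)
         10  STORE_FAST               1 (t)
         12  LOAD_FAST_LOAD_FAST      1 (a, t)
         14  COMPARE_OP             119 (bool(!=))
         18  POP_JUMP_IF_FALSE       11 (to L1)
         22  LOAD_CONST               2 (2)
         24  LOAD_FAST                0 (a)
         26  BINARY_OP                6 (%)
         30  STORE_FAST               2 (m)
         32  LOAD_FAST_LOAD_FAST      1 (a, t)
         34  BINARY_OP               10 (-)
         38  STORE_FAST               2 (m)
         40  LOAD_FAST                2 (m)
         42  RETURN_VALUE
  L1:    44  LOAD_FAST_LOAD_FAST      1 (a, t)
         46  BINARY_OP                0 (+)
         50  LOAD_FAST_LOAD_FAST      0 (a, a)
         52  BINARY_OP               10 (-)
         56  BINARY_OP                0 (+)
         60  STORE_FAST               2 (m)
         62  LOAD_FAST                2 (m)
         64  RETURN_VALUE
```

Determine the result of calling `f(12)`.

LOAD_FAST a → push 12. Stack: [12]
LOAD_CONST → push 7. Stack: [12, 7]
BINARY_OP * → 12 * 7 = 84. Stack: [84]
STORE_FAST t → t=84. Stack: []
LOAD_FAST_LOAD_FAST a,t → push 12,84. Stack: [12, 84]
COMPARE_OP bool(!=) → 12 vs 84 = True. Stack: [True]
POP_JUMP_IF_FALSE → pop True; no jump. Stack: []
LOAD_CONST → push 2. Stack: [2]
LOAD_FAST a → push 12. Stack: [2, 12]
BINARY_OP % → 2 % 12 = 2. Stack: [2]
STORE_FAST m → m=2. Stack: []
LOAD_FAST_LOAD_FAST a,t → push 12,84. Stack: [12, 84]
BINARY_OP - → 12 - 84 = -72. Stack: [-72]
STORE_FAST m → m=-72. Stack: []
LOAD_FAST m → push -72. Stack: [-72]
RETURN_VALUE → return -72.

-72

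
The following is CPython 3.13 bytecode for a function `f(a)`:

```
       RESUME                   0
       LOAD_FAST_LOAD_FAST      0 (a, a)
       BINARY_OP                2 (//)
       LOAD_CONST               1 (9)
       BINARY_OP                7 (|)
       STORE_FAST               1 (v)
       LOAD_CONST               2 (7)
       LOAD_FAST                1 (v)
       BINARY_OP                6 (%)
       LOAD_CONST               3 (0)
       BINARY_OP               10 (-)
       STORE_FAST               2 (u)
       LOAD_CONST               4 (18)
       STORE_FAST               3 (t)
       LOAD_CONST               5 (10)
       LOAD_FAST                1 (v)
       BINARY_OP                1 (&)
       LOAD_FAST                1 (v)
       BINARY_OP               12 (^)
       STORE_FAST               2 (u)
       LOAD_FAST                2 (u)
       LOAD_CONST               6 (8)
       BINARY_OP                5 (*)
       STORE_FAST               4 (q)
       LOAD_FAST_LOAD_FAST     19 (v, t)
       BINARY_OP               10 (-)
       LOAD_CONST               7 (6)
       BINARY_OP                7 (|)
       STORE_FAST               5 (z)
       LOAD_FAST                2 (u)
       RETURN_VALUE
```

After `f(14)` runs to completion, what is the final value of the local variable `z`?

-9

LOAD_FAST_LOAD_FAST a,a → push 14,14. Stack: [14, 14]
BINARY_OP // → 14 // 14 = 1. Stack: [1]
LOAD_CONST → push 9. Stack: [1, 9]
BINARY_OP | → 1 | 9 = 9. Stack: [9]
STORE_FAST v → v=9. Stack: []
LOAD_CONST → push 7. Stack: [7]
LOAD_FAST v → push 9. Stack: [7, 9]
BINARY_OP % → 7 % 9 = 7. Stack: [7]
LOAD_CONST → push 0. Stack: [7, 0]
BINARY_OP - → 7 - 0 = 7. Stack: [7]
STORE_FAST u → u=7. Stack: []
LOAD_CONST → push 18. Stack: [18]
STORE_FAST t → t=18. Stack: []
LOAD_CONST → push 10. Stack: [10]
LOAD_FAST v → push 9. Stack: [10, 9]
BINARY_OP & → 10 & 9 = 8. Stack: [8]
LOAD_FAST v → push 9. Stack: [8, 9]
BINARY_OP ^ → 8 ^ 9 = 1. Stack: [1]
STORE_FAST u → u=1. Stack: []
LOAD_FAST u → push 1. Stack: [1]
LOAD_CONST → push 8. Stack: [1, 8]
BINARY_OP * → 1 * 8 = 8. Stack: [8]
STORE_FAST q → q=8. Stack: []
LOAD_FAST_LOAD_FAST v,t → push 9,18. Stack: [9, 18]
BINARY_OP - → 9 - 18 = -9. Stack: [-9]
LOAD_CONST → push 6. Stack: [-9, 6]
BINARY_OP | → -9 | 6 = -9. Stack: [-9]
STORE_FAST z → z=-9. Stack: []
LOAD_FAST u → push 1. Stack: [1]
RETURN_VALUE → return 1.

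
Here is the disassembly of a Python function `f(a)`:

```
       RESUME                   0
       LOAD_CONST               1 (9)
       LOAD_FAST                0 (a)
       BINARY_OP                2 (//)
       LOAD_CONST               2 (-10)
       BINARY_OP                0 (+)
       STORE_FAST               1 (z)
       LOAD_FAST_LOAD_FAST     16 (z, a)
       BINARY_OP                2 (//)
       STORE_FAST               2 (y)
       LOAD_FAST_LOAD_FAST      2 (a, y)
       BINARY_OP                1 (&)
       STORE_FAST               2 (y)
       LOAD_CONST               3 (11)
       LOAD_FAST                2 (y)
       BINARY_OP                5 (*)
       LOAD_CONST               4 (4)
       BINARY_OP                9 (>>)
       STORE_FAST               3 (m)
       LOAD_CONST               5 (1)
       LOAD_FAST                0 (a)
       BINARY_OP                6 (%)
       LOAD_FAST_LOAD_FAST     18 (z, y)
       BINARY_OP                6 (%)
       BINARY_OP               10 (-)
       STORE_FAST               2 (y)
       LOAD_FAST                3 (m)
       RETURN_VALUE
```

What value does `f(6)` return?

4

LOAD_CONST → push 9. Stack: [9]
LOAD_FAST a → push 6. Stack: [9, 6]
BINARY_OP // → 9 // 6 = 1. Stack: [1]
LOAD_CONST → push -10. Stack: [1, -10]
BINARY_OP + → 1 + -10 = -9. Stack: [-9]
STORE_FAST z → z=-9. Stack: []
LOAD_FAST_LOAD_FAST z,a → push -9,6. Stack: [-9, 6]
BINARY_OP // → -9 // 6 = -2. Stack: [-2]
STORE_FAST y → y=-2. Stack: []
LOAD_FAST_LOAD_FAST a,y → push 6,-2. Stack: [6, -2]
BINARY_OP & → 6 & -2 = 6. Stack: [6]
STORE_FAST y → y=6. Stack: []
LOAD_CONST → push 11. Stack: [11]
LOAD_FAST y → push 6. Stack: [11, 6]
BINARY_OP * → 11 * 6 = 66. Stack: [66]
LOAD_CONST → push 4. Stack: [66, 4]
BINARY_OP >> → 66 >> 4 = 4. Stack: [4]
STORE_FAST m → m=4. Stack: []
LOAD_CONST → push 1. Stack: [1]
LOAD_FAST a → push 6. Stack: [1, 6]
BINARY_OP % → 1 % 6 = 1. Stack: [1]
LOAD_FAST_LOAD_FAST z,y → push -9,6. Stack: [1, -9, 6]
BINARY_OP % → -9 % 6 = 3. Stack: [1, 3]
BINARY_OP - → 1 - 3 = -2. Stack: [-2]
STORE_FAST y → y=-2. Stack: []
LOAD_FAST m → push 4. Stack: [4]
RETURN_VALUE → return 4.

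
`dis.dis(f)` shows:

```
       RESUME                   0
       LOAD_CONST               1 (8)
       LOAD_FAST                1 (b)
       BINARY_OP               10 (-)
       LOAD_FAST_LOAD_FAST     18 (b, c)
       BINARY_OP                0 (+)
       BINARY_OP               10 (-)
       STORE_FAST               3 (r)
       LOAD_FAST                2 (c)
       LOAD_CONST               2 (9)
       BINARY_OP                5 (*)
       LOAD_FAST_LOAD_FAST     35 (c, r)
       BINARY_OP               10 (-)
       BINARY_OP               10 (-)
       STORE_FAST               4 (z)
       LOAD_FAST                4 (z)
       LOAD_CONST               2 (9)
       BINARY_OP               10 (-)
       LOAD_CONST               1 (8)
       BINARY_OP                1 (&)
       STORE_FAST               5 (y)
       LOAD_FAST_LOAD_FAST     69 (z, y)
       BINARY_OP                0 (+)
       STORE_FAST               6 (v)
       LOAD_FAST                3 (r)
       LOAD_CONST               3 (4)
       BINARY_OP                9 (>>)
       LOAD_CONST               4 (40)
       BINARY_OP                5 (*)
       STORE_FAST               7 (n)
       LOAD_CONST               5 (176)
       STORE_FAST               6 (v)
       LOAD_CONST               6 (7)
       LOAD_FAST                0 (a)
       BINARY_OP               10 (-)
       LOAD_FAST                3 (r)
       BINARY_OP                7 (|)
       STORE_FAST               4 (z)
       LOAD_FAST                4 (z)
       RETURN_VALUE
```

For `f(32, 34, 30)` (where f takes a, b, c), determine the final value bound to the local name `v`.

LOAD_CONST → push 8. Stack: [8]
LOAD_FAST b → push 34. Stack: [8, 34]
BINARY_OP - → 8 - 34 = -26. Stack: [-26]
LOAD_FAST_LOAD_FAST b,c → push 34,30. Stack: [-26, 34, 30]
BINARY_OP + → 34 + 30 = 64. Stack: [-26, 64]
BINARY_OP - → -26 - 64 = -90. Stack: [-90]
STORE_FAST r → r=-90. Stack: []
LOAD_FAST c → push 30. Stack: [30]
LOAD_CONST → push 9. Stack: [30, 9]
BINARY_OP * → 30 * 9 = 270. Stack: [270]
LOAD_FAST_LOAD_FAST c,r → push 30,-90. Stack: [270, 30, -90]
BINARY_OP - → 30 - -90 = 120. Stack: [270, 120]
BINARY_OP - → 270 - 120 = 150. Stack: [150]
STORE_FAST z → z=150. Stack: []
LOAD_FAST z → push 150. Stack: [150]
LOAD_CONST → push 9. Stack: [150, 9]
BINARY_OP - → 150 - 9 = 141. Stack: [141]
LOAD_CONST → push 8. Stack: [141, 8]
BINARY_OP & → 141 & 8 = 8. Stack: [8]
STORE_FAST y → y=8. Stack: []
LOAD_FAST_LOAD_FAST z,y → push 150,8. Stack: [150, 8]
BINARY_OP + → 150 + 8 = 158. Stack: [158]
STORE_FAST v → v=158. Stack: []
LOAD_FAST r → push -90. Stack: [-90]
LOAD_CONST → push 4. Stack: [-90, 4]
BINARY_OP >> → -90 >> 4 = -6. Stack: [-6]
LOAD_CONST → push 40. Stack: [-6, 40]
BINARY_OP * → -6 * 40 = -240. Stack: [-240]
STORE_FAST n → n=-240. Stack: []
LOAD_CONST → push 176. Stack: [176]
STORE_FAST v → v=176. Stack: []
LOAD_CONST → push 7. Stack: [7]
LOAD_FAST a → push 32. Stack: [7, 32]
BINARY_OP - → 7 - 32 = -25. Stack: [-25]
LOAD_FAST r → push -90. Stack: [-25, -90]
BINARY_OP | → -25 | -90 = -25. Stack: [-25]
STORE_FAST z → z=-25. Stack: []
LOAD_FAST z → push -25. Stack: [-25]
RETURN_VALUE → return -25.

176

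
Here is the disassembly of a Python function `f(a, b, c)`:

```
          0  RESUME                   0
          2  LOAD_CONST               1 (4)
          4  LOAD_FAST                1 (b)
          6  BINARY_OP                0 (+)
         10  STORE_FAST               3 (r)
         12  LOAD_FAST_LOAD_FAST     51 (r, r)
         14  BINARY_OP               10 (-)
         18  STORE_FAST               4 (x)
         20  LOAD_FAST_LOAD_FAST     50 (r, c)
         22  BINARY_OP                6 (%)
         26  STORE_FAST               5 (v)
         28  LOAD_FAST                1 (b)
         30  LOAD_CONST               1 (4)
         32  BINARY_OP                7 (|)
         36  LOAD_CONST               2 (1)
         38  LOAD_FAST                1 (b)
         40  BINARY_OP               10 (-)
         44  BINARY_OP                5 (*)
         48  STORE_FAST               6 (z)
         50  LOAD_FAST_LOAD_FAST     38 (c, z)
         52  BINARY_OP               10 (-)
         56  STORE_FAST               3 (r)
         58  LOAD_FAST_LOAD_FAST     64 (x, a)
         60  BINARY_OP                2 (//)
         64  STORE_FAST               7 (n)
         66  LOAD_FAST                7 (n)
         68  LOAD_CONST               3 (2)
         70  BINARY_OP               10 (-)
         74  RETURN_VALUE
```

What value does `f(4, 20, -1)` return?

-2

LOAD_CONST → push 4. Stack: [4]
LOAD_FAST b → push 20. Stack: [4, 20]
BINARY_OP + → 4 + 20 = 24. Stack: [24]
STORE_FAST r → r=24. Stack: []
LOAD_FAST_LOAD_FAST r,r → push 24,24. Stack: [24, 24]
BINARY_OP - → 24 - 24 = 0. Stack: [0]
STORE_FAST x → x=0. Stack: []
LOAD_FAST_LOAD_FAST r,c → push 24,-1. Stack: [24, -1]
BINARY_OP % → 24 % -1 = 0. Stack: [0]
STORE_FAST v → v=0. Stack: []
LOAD_FAST b → push 20. Stack: [20]
LOAD_CONST → push 4. Stack: [20, 4]
BINARY_OP | → 20 | 4 = 20. Stack: [20]
LOAD_CONST → push 1. Stack: [20, 1]
LOAD_FAST b → push 20. Stack: [20, 1, 20]
BINARY_OP - → 1 - 20 = -19. Stack: [20, -19]
BINARY_OP * → 20 * -19 = -380. Stack: [-380]
STORE_FAST z → z=-380. Stack: []
LOAD_FAST_LOAD_FAST c,z → push -1,-380. Stack: [-1, -380]
BINARY_OP - → -1 - -380 = 379. Stack: [379]
STORE_FAST r → r=379. Stack: []
LOAD_FAST_LOAD_FAST x,a → push 0,4. Stack: [0, 4]
BINARY_OP // → 0 // 4 = 0. Stack: [0]
STORE_FAST n → n=0. Stack: []
LOAD_FAST n → push 0. Stack: [0]
LOAD_CONST → push 2. Stack: [0, 2]
BINARY_OP - → 0 - 2 = -2. Stack: [-2]
RETURN_VALUE → return -2.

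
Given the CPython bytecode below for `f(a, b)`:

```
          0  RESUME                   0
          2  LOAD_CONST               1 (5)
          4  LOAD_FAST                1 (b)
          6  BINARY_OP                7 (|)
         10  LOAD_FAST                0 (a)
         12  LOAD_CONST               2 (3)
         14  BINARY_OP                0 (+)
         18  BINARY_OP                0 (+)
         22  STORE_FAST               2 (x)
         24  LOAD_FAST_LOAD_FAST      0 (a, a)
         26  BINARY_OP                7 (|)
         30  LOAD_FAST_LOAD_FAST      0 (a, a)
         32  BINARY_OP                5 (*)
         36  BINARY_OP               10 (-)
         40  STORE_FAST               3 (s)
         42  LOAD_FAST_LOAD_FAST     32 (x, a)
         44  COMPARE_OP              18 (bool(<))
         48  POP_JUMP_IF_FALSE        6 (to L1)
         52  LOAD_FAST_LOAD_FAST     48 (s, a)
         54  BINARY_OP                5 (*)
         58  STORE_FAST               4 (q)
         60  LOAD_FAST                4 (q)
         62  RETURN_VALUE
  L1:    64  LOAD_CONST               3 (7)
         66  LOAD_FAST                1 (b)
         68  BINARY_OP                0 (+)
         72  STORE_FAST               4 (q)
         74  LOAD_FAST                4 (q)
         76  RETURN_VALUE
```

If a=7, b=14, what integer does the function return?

LOAD_CONST → push 5. Stack: [5]
LOAD_FAST b → push 14. Stack: [5, 14]
BINARY_OP | → 5 | 14 = 15. Stack: [15]
LOAD_FAST a → push 7. Stack: [15, 7]
LOAD_CONST → push 3. Stack: [15, 7, 3]
BINARY_OP + → 7 + 3 = 10. Stack: [15, 10]
BINARY_OP + → 15 + 10 = 25. Stack: [25]
STORE_FAST x → x=25. Stack: []
LOAD_FAST_LOAD_FAST a,a → push 7,7. Stack: [7, 7]
BINARY_OP | → 7 | 7 = 7. Stack: [7]
LOAD_FAST_LOAD_FAST a,a → push 7,7. Stack: [7, 7, 7]
BINARY_OP * → 7 * 7 = 49. Stack: [7, 49]
BINARY_OP - → 7 - 49 = -42. Stack: [-42]
STORE_FAST s → s=-42. Stack: []
LOAD_FAST_LOAD_FAST x,a → push 25,7. Stack: [25, 7]
COMPARE_OP bool(<) → 25 vs 7 = False. Stack: [False]
POP_JUMP_IF_FALSE → pop False; jump. Stack: []
LOAD_CONST → push 7. Stack: [7]
LOAD_FAST b → push 14. Stack: [7, 14]
BINARY_OP + → 7 + 14 = 21. Stack: [21]
STORE_FAST q → q=21. Stack: []
LOAD_FAST q → push 21. Stack: [21]
RETURN_VALUE → return 21.

21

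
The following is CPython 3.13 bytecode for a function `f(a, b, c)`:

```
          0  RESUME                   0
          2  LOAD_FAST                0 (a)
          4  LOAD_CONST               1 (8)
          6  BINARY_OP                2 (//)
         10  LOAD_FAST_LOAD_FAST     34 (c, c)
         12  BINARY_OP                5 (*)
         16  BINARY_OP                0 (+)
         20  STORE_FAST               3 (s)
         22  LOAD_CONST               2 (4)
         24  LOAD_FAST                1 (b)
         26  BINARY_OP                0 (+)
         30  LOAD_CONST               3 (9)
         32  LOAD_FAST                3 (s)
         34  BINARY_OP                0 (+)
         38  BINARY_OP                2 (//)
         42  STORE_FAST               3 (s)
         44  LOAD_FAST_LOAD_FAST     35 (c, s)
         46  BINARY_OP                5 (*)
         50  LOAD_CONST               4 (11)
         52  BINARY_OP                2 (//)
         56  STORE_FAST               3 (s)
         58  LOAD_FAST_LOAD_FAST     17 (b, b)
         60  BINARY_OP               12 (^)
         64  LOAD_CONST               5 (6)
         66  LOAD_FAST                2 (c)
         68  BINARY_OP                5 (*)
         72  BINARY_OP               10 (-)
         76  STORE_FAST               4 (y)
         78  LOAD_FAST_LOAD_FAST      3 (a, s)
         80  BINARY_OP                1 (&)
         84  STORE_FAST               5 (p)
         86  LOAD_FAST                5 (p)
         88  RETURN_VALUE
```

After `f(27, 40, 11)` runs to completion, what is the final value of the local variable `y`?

LOAD_FAST a → push 27. Stack: [27]
LOAD_CONST → push 8. Stack: [27, 8]
BINARY_OP // → 27 // 8 = 3. Stack: [3]
LOAD_FAST_LOAD_FAST c,c → push 11,11. Stack: [3, 11, 11]
BINARY_OP * → 11 * 11 = 121. Stack: [3, 121]
BINARY_OP + → 3 + 121 = 124. Stack: [124]
STORE_FAST s → s=124. Stack: []
LOAD_CONST → push 4. Stack: [4]
LOAD_FAST b → push 40. Stack: [4, 40]
BINARY_OP + → 4 + 40 = 44. Stack: [44]
LOAD_CONST → push 9. Stack: [44, 9]
LOAD_FAST s → push 124. Stack: [44, 9, 124]
BINARY_OP + → 9 + 124 = 133. Stack: [44, 133]
BINARY_OP // → 44 // 133 = 0. Stack: [0]
STORE_FAST s → s=0. Stack: []
LOAD_FAST_LOAD_FAST c,s → push 11,0. Stack: [11, 0]
BINARY_OP * → 11 * 0 = 0. Stack: [0]
LOAD_CONST → push 11. Stack: [0, 11]
BINARY_OP // → 0 // 11 = 0. Stack: [0]
STORE_FAST s → s=0. Stack: []
LOAD_FAST_LOAD_FAST b,b → push 40,40. Stack: [40, 40]
BINARY_OP ^ → 40 ^ 40 = 0. Stack: [0]
LOAD_CONST → push 6. Stack: [0, 6]
LOAD_FAST c → push 11. Stack: [0, 6, 11]
BINARY_OP * → 6 * 11 = 66. Stack: [0, 66]
BINARY_OP - → 0 - 66 = -66. Stack: [-66]
STORE_FAST y → y=-66. Stack: []
LOAD_FAST_LOAD_FAST a,s → push 27,0. Stack: [27, 0]
BINARY_OP & → 27 & 0 = 0. Stack: [0]
STORE_FAST p → p=0. Stack: []
LOAD_FAST p → push 0. Stack: [0]
RETURN_VALUE → return 0.

-66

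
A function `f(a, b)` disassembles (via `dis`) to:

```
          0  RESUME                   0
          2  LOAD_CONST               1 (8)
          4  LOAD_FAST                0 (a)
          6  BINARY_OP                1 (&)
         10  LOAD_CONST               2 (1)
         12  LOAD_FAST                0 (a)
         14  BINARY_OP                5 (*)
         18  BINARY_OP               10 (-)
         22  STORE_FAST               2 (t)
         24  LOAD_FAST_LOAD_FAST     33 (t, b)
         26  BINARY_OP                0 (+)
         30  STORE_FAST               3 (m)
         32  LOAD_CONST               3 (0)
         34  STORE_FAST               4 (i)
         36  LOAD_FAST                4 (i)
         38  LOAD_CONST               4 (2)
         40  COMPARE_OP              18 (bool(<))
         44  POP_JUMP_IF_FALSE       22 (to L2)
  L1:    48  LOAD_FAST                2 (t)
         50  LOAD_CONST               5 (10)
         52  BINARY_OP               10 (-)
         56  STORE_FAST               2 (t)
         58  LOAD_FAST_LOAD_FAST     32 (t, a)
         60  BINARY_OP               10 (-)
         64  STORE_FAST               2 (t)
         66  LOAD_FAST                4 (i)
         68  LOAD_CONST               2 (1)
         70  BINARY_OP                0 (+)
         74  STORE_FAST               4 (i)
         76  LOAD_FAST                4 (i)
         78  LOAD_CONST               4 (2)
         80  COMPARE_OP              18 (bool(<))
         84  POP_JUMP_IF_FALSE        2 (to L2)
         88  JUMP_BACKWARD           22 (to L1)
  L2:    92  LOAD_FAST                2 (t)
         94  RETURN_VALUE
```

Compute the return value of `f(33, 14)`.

LOAD_CONST → push 8. Stack: [8]
LOAD_FAST a → push 33. Stack: [8, 33]
BINARY_OP & → 8 & 33 = 0. Stack: [0]
LOAD_CONST → push 1. Stack: [0, 1]
LOAD_FAST a → push 33. Stack: [0, 1, 33]
BINARY_OP * → 1 * 33 = 33. Stack: [0, 33]
BINARY_OP - → 0 - 33 = -33. Stack: [-33]
STORE_FAST t → t=-33. Stack: []
LOAD_FAST_LOAD_FAST t,b → push -33,14. Stack: [-33, 14]
BINARY_OP + → -33 + 14 = -19. Stack: [-19]
STORE_FAST m → m=-19. Stack: []
LOAD_CONST → push 0. Stack: [0]
STORE_FAST i → i=0. Stack: []
LOAD_FAST i → push 0. Stack: [0]
LOAD_CONST → push 2. Stack: [0, 2]
COMPARE_OP bool(<) → 0 vs 2 = True. Stack: [True]
POP_JUMP_IF_FALSE → pop True; no jump. Stack: []
LOAD_FAST t → push -33. Stack: [-33]
LOAD_CONST → push 10. Stack: [-33, 10]
BINARY_OP - → -33 - 10 = -43. Stack: [-43]
STORE_FAST t → t=-43. Stack: []
LOAD_FAST_LOAD_FAST t,a → push -43,33. Stack: [-43, 33]
BINARY_OP - → -43 - 33 = -76. Stack: [-76]
STORE_FAST t → t=-76. Stack: []
LOAD_FAST i → push 0. Stack: [0]
LOAD_CONST → push 1. Stack: [0, 1]
BINARY_OP + → 0 + 1 = 1. Stack: [1]
STORE_FAST i → i=1. Stack: []
LOAD_FAST i → push 1. Stack: [1]
LOAD_CONST → push 2. Stack: [1, 2]
COMPARE_OP bool(<) → 1 vs 2 = True. Stack: [True]
POP_JUMP_IF_FALSE → pop True; no jump. Stack: []
LOAD_FAST t → push -76. Stack: [-76]
LOAD_CONST → push 10. Stack: [-76, 10]
BINARY_OP - → -76 - 10 = -86. Stack: [-86]
STORE_FAST t → t=-86. Stack: []
LOAD_FAST_LOAD_FAST t,a → push -86,33. Stack: [-86, 33]
BINARY_OP - → -86 - 33 = -119. Stack: [-119]
STORE_FAST t → t=-119. Stack: []
LOAD_FAST i → push 1. Stack: [1]
LOAD_CONST → push 1. Stack: [1, 1]
BINARY_OP + → 1 + 1 = 2. Stack: [2]
STORE_FAST i → i=2. Stack: []
LOAD_FAST i → push 2. Stack: [2]
LOAD_CONST → push 2. Stack: [2, 2]
COMPARE_OP bool(<) → 2 vs 2 = False. Stack: [False]
POP_JUMP_IF_FALSE → pop False; jump. Stack: []
LOAD_FAST t → push -119. Stack: [-119]
RETURN_VALUE → return -119.

-119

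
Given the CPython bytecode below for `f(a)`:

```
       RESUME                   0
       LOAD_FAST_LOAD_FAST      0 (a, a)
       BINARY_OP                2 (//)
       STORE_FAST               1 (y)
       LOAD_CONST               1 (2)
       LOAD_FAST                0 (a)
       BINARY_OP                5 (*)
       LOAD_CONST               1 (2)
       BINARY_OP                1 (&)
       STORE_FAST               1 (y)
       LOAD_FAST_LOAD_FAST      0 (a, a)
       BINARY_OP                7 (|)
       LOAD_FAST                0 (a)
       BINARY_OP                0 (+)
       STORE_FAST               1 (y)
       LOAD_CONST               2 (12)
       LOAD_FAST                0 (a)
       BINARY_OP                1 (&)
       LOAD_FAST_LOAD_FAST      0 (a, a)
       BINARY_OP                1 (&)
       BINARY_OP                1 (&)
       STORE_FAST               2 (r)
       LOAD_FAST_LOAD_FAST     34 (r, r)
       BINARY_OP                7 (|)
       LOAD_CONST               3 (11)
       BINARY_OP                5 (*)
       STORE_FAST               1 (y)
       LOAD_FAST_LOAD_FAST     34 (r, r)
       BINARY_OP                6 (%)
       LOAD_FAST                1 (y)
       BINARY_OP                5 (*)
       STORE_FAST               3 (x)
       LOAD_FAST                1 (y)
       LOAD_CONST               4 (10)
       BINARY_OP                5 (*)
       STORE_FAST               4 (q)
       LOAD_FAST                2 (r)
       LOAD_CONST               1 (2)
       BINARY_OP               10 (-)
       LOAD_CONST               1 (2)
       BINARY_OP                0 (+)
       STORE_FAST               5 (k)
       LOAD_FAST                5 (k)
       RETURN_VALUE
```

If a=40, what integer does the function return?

8

LOAD_FAST_LOAD_FAST a,a → push 40,40. Stack: [40, 40]
BINARY_OP // → 40 // 40 = 1. Stack: [1]
STORE_FAST y → y=1. Stack: []
LOAD_CONST → push 2. Stack: [2]
LOAD_FAST a → push 40. Stack: [2, 40]
BINARY_OP * → 2 * 40 = 80. Stack: [80]
LOAD_CONST → push 2. Stack: [80, 2]
BINARY_OP & → 80 & 2 = 0. Stack: [0]
STORE_FAST y → y=0. Stack: []
LOAD_FAST_LOAD_FAST a,a → push 40,40. Stack: [40, 40]
BINARY_OP | → 40 | 40 = 40. Stack: [40]
LOAD_FAST a → push 40. Stack: [40, 40]
BINARY_OP + → 40 + 40 = 80. Stack: [80]
STORE_FAST y → y=80. Stack: []
LOAD_CONST → push 12. Stack: [12]
LOAD_FAST a → push 40. Stack: [12, 40]
BINARY_OP & → 12 & 40 = 8. Stack: [8]
LOAD_FAST_LOAD_FAST a,a → push 40,40. Stack: [8, 40, 40]
BINARY_OP & → 40 & 40 = 40. Stack: [8, 40]
BINARY_OP & → 8 & 40 = 8. Stack: [8]
STORE_FAST r → r=8. Stack: []
LOAD_FAST_LOAD_FAST r,r → push 8,8. Stack: [8, 8]
BINARY_OP | → 8 | 8 = 8. Stack: [8]
LOAD_CONST → push 11. Stack: [8, 11]
BINARY_OP * → 8 * 11 = 88. Stack: [88]
STORE_FAST y → y=88. Stack: []
LOAD_FAST_LOAD_FAST r,r → push 8,8. Stack: [8, 8]
BINARY_OP % → 8 % 8 = 0. Stack: [0]
LOAD_FAST y → push 88. Stack: [0, 88]
BINARY_OP * → 0 * 88 = 0. Stack: [0]
STORE_FAST x → x=0. Stack: []
LOAD_FAST y → push 88. Stack: [88]
LOAD_CONST → push 10. Stack: [88, 10]
BINARY_OP * → 88 * 10 = 880. Stack: [880]
STORE_FAST q → q=880. Stack: []
LOAD_FAST r → push 8. Stack: [8]
LOAD_CONST → push 2. Stack: [8, 2]
BINARY_OP - → 8 - 2 = 6. Stack: [6]
LOAD_CONST → push 2. Stack: [6, 2]
BINARY_OP + → 6 + 2 = 8. Stack: [8]
STORE_FAST k → k=8. Stack: []
LOAD_FAST k → push 8. Stack: [8]
RETURN_VALUE → return 8.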